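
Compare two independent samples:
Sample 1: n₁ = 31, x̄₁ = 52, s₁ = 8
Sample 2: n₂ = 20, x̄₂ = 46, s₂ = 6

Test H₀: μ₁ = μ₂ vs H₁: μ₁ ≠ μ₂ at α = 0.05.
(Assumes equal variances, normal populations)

Pooled variance: s²_p = [30×8² + 19×6²]/(49) = 53.1429
s_p = 7.2899
SE = s_p×√(1/n₁ + 1/n₂) = 7.2899×√(1/31 + 1/20) = 2.0908
t = (x̄₁ - x̄₂)/SE = (52 - 46)/2.0908 = 2.8697
df = 49, t-critical = ±2.010
Decision: reject H₀

Answer: t = 2.8697, reject H₀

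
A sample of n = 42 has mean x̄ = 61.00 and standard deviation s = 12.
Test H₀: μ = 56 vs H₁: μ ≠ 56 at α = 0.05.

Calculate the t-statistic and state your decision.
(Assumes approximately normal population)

df = n - 1 = 41
SE = s/√n = 12/√42 = 1.8516
t = (x̄ - μ₀)/SE = (61.00 - 56)/1.8516 = 2.7004
Critical value: t_{0.025,41} = ±2.020
p-value ≈ 0.0100
Decision: reject H₀

Answer: t = 2.7004, reject H₀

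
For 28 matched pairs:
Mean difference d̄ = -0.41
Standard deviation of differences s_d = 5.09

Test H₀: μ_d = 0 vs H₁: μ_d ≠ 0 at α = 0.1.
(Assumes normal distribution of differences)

df = n - 1 = 27
SE = s_d/√n = 5.09/√28 = 0.9619
t = d̄/SE = -0.41/0.9619 = -0.4262
Critical value: t_{0.05,27} = ±1.703
p-value ≈ 0.6733
Decision: fail to reject H₀

Answer: t = -0.4262, fail to reject H₀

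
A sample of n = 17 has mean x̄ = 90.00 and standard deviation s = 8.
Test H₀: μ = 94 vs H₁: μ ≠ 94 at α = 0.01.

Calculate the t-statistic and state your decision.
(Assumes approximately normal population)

df = n - 1 = 16
SE = s/√n = 8/√17 = 1.9403
t = (x̄ - μ₀)/SE = (90.00 - 94)/1.9403 = -2.0615
Critical value: t_{0.005,16} = ±2.921
p-value ≈ 0.0559
Decision: fail to reject H₀

Answer: t = -2.0615, fail to reject H₀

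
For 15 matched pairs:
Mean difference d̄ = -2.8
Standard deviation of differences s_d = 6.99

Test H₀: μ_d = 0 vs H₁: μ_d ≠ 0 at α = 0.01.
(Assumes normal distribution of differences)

Answer: t = -1.5514, fail to reject H₀

Derivation:
df = n - 1 = 14
SE = s_d/√n = 6.99/√15 = 1.8048
t = d̄/SE = -2.8/1.8048 = -1.5514
Critical value: t_{0.005,14} = ±2.977
p-value ≈ 0.1431
Decision: fail to reject H₀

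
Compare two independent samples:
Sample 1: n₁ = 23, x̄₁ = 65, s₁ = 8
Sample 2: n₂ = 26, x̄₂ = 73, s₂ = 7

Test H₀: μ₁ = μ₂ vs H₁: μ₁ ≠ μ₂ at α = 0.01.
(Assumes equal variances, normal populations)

Pooled variance: s²_p = [22×8² + 25×7²]/(47) = 56.0213
s_p = 7.4847
SE = s_p×√(1/n₁ + 1/n₂) = 7.4847×√(1/23 + 1/26) = 2.1425
t = (x̄₁ - x̄₂)/SE = (65 - 73)/2.1425 = -3.7340
df = 47, t-critical = ±2.685
Decision: reject H₀

Answer: t = -3.7340, reject H₀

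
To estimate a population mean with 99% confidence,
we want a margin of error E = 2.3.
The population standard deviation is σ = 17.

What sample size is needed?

Answer: n = 363

Derivation:
z_0.005 = 2.576
n = (z×σ/E)² = (2.576×17/2.3)²
n = 362.5216
Round up: n = 363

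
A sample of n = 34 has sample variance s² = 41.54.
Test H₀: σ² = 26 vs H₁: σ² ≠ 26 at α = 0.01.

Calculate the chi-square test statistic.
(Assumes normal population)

df = n - 1 = 33
χ² = (n-1)s²/σ₀² = 33×41.54/26 = 52.7238
Critical values: χ²_{0.995,33} = 15.815, χ²_{0.005,33} = 57.648
Rejection region: χ² < 15.815 or χ² > 57.648
Decision: fail to reject H₀

Answer: χ² = 52.7238, fail to reject H₀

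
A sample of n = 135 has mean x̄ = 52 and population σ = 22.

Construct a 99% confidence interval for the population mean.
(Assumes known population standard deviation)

Confidence level: 99%, α = 0.01
z_0.005 = 2.576
SE = σ/√n = 22/√135 = 1.8935
Margin of error = 2.576 × 1.8935 = 4.8777
CI: x̄ ± margin = 52 ± 4.8777
CI: (47.1223, 56.8777)

Answer: (47.1223, 56.8777)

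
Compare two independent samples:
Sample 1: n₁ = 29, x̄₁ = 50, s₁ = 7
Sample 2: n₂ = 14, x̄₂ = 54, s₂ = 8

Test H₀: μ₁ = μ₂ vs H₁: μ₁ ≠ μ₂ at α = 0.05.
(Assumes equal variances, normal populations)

Pooled variance: s²_p = [28×7² + 13×8²]/(41) = 53.7561
s_p = 7.3319
SE = s_p×√(1/n₁ + 1/n₂) = 7.3319×√(1/29 + 1/14) = 2.3861
t = (x̄₁ - x̄₂)/SE = (50 - 54)/2.3861 = -1.6764
df = 41, t-critical = ±2.020
Decision: fail to reject H₀

Answer: t = -1.6764, fail to reject H₀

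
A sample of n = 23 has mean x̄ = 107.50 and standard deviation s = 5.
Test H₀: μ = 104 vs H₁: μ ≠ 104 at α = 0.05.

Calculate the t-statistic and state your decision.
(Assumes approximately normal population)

df = n - 1 = 22
SE = s/√n = 5/√23 = 1.0426
t = (x̄ - μ₀)/SE = (107.50 - 104)/1.0426 = 3.3570
Critical value: t_{0.025,22} = ±2.074
p-value ≈ 0.0028
Decision: reject H₀

Answer: t = 3.3570, reject H₀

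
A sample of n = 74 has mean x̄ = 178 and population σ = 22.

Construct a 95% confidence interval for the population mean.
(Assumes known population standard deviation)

Answer: (172.9875, 183.0125)

Derivation:
Confidence level: 95%, α = 0.05
z_0.025 = 1.960
SE = σ/√n = 22/√74 = 2.5574
Margin of error = 1.960 × 2.5574 = 5.0125
CI: x̄ ± margin = 178 ± 5.0125
CI: (172.9875, 183.0125)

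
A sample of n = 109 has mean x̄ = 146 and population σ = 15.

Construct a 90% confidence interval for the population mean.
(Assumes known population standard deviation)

Answer: (143.6366, 148.3634)

Derivation:
Confidence level: 90%, α = 0.1
z_0.05 = 1.645
SE = σ/√n = 15/√109 = 1.4367
Margin of error = 1.645 × 1.4367 = 2.3634
CI: x̄ ± margin = 146 ± 2.3634
CI: (143.6366, 148.3634)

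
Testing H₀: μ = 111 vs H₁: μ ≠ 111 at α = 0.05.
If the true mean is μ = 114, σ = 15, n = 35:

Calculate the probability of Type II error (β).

SE = σ/√n = 15/√35 = 2.5355
Critical values: μ₀ ± z_0.025×SE = 111 ± 1.960×2.5355
Acceptance region: (106.0304, 115.9696)
Under H₁ (μ = 114): z_high = (115.9696 - 114)/2.5355 = 0.7768, z_low = (106.0304 - 114)/2.5355 = -3.1432
β = P(not reject | H₁) = Φ(0.7768) - Φ(-3.1432) ≈ 0.7805

Answer: β ≈ 0.7805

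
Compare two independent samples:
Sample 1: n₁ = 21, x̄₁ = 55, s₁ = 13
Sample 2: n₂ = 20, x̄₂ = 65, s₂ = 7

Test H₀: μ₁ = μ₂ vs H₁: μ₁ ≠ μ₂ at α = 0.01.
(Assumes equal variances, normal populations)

Pooled variance: s²_p = [20×13² + 19×7²]/(39) = 110.5385
s_p = 10.5137
SE = s_p×√(1/n₁ + 1/n₂) = 10.5137×√(1/21 + 1/20) = 3.2849
t = (x̄₁ - x̄₂)/SE = (55 - 65)/3.2849 = -3.0442
df = 39, t-critical = ±2.708
Decision: reject H₀

Answer: t = -3.0442, reject H₀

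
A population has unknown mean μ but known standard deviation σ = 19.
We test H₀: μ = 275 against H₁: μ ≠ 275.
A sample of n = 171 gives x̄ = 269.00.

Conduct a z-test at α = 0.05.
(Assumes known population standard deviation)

Answer: z = -4.1294, reject H₀

Derivation:
Standard error: SE = σ/√n = 19/√171 = 1.4530
z-statistic: z = (x̄ - μ₀)/SE = (269.00 - 275)/1.4530 = -4.1294
Critical value: ±1.960
p-value < 0.0001
Decision: reject H₀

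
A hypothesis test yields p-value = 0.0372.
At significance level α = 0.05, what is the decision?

Compare p-value to α:
0.0372 < 0.05
Decision: reject H₀

Answer: reject H₀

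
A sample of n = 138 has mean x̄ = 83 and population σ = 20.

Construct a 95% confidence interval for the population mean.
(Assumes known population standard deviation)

Answer: (79.6631, 86.3369)

Derivation:
Confidence level: 95%, α = 0.05
z_0.025 = 1.960
SE = σ/√n = 20/√138 = 1.7025
Margin of error = 1.960 × 1.7025 = 3.3369
CI: x̄ ± margin = 83 ± 3.3369
CI: (79.6631, 86.3369)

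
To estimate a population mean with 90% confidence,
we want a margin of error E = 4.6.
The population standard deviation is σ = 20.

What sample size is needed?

z_0.05 = 1.645
n = (z×σ/E)² = (1.645×20/4.6)²
n = 51.1536
Round up: n = 52

Answer: n = 52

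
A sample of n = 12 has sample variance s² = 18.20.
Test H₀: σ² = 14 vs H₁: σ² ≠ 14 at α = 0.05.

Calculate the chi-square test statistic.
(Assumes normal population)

Answer: χ² = 14.3000, fail to reject H₀

Derivation:
df = n - 1 = 11
χ² = (n-1)s²/σ₀² = 11×18.20/14 = 14.3000
Critical values: χ²_{0.975,11} = 3.816, χ²_{0.025,11} = 21.920
Rejection region: χ² < 3.816 or χ² > 21.920
Decision: fail to reject H₀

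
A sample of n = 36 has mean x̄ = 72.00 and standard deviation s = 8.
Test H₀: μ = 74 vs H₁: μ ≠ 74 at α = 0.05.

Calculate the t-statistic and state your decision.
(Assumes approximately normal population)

Answer: t = -1.5000, fail to reject H₀

Derivation:
df = n - 1 = 35
SE = s/√n = 8/√36 = 1.3333
t = (x̄ - μ₀)/SE = (72.00 - 74)/1.3333 = -1.5000
Critical value: t_{0.025,35} = ±2.030
p-value ≈ 0.1426
Decision: fail to reject H₀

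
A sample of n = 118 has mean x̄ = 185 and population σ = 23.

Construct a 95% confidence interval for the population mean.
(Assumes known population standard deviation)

Confidence level: 95%, α = 0.05
z_0.025 = 1.960
SE = σ/√n = 23/√118 = 2.1173
Margin of error = 1.960 × 2.1173 = 4.1499
CI: x̄ ± margin = 185 ± 4.1499
CI: (180.8501, 189.1499)

Answer: (180.8501, 189.1499)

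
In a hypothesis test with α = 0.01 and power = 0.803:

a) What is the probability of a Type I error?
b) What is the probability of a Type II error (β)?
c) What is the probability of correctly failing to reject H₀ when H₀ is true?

a) Type I error probability = α = 0.01
b) Power = P(reject H₀ | H₁ true) = 1 - β = 0.803, so Type II error probability = β = 1 - Power = 0.197
c) P(fail to reject H₀ | H₀ true) = 1 - α = 0.99

Answer: a) 0.01, b) 0.197, c) 0.99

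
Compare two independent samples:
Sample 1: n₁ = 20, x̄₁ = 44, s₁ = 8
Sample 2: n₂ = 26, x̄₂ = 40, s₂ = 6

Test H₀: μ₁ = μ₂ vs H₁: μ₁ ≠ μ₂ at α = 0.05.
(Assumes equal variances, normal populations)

Pooled variance: s²_p = [19×8² + 25×6²]/(44) = 48.0909
s_p = 6.9348
SE = s_p×√(1/n₁ + 1/n₂) = 6.9348×√(1/20 + 1/26) = 2.0626
t = (x̄₁ - x̄₂)/SE = (44 - 40)/2.0626 = 1.9393
df = 44, t-critical = ±2.015
Decision: fail to reject H₀

Answer: t = 1.9393, fail to reject H₀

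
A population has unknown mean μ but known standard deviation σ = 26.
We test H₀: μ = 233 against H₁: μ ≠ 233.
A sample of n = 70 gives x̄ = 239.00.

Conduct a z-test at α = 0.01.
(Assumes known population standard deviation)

Answer: z = 1.9308, fail to reject H₀

Derivation:
Standard error: SE = σ/√n = 26/√70 = 3.1076
z-statistic: z = (x̄ - μ₀)/SE = (239.00 - 233)/3.1076 = 1.9308
Critical value: ±2.576
p-value = 0.0535
Decision: fail to reject H₀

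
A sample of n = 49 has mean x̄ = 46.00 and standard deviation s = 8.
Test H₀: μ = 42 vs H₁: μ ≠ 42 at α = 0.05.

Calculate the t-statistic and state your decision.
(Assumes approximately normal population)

df = n - 1 = 48
SE = s/√n = 8/√49 = 1.1429
t = (x̄ - μ₀)/SE = (46.00 - 42)/1.1429 = 3.4999
Critical value: t_{0.025,48} = ±2.011
p-value ≈ 0.0010
Decision: reject H₀

Answer: t = 3.4999, reject H₀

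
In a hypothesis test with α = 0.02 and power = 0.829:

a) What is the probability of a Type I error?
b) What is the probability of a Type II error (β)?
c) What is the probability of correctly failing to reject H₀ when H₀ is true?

a) Type I error probability = α = 0.02
b) Power = P(reject H₀ | H₁ true) = 1 - β = 0.829, so Type II error probability = β = 1 - Power = 0.171
c) P(fail to reject H₀ | H₀ true) = 1 - α = 0.98

Answer: a) 0.02, b) 0.171, c) 0.98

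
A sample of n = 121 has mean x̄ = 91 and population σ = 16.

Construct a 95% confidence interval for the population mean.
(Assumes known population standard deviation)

Confidence level: 95%, α = 0.05
z_0.025 = 1.960
SE = σ/√n = 16/√121 = 1.4545
Margin of error = 1.960 × 1.4545 = 2.8508
CI: x̄ ± margin = 91 ± 2.8508
CI: (88.1492, 93.8508)

Answer: (88.1492, 93.8508)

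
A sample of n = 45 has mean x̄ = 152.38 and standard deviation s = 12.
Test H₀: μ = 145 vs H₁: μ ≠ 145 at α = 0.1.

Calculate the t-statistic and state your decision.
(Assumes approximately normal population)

Answer: t = 4.1254, reject H₀

Derivation:
df = n - 1 = 44
SE = s/√n = 12/√45 = 1.7889
t = (x̄ - μ₀)/SE = (152.38 - 145)/1.7889 = 4.1254
Critical value: t_{0.05,44} = ±1.680
p-value ≈ 0.0002
Decision: reject H₀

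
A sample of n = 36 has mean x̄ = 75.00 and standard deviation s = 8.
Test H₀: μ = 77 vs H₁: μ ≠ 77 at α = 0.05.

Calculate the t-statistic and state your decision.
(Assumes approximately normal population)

Answer: t = -1.5000, fail to reject H₀

Derivation:
df = n - 1 = 35
SE = s/√n = 8/√36 = 1.3333
t = (x̄ - μ₀)/SE = (75.00 - 77)/1.3333 = -1.5000
Critical value: t_{0.025,35} = ±2.030
p-value ≈ 0.1426
Decision: fail to reject H₀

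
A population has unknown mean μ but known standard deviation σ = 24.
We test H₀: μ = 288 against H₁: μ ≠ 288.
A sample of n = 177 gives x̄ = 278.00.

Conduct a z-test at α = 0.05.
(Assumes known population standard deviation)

Answer: z = -5.5432, reject H₀

Derivation:
Standard error: SE = σ/√n = 24/√177 = 1.8040
z-statistic: z = (x̄ - μ₀)/SE = (278.00 - 288)/1.8040 = -5.5432
Critical value: ±1.960
p-value < 0.0001
Decision: reject H₀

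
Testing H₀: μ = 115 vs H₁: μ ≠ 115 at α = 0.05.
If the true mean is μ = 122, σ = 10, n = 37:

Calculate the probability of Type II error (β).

Answer: β ≈ 0.0108

Derivation:
SE = σ/√n = 10/√37 = 1.6440
Critical values: μ₀ ± z_0.025×SE = 115 ± 1.960×1.6440
Acceptance region: (111.7778, 118.2222)
Under H₁ (μ = 122): z_high = (118.2222 - 122)/1.6440 = -2.2979, z_low = (111.7778 - 122)/1.6440 = -6.2179
β = P(not reject | H₁) = Φ(-2.2979) - Φ(-6.2179) ≈ 0.0108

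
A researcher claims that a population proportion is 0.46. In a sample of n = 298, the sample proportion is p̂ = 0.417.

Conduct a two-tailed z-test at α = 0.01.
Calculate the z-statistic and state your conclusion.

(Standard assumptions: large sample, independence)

H₀: p = 0.46, H₁: p ≠ 0.46
Standard error: SE = √(p₀(1-p₀)/n) = √(0.46×0.54/298) = 0.028871
z-statistic: z = (p̂ - p₀)/SE = (0.417 - 0.46)/0.028871 = -1.4894
Critical value: z_0.005 = ±2.576
p-value = 0.1364
Decision: fail to reject H₀ at α = 0.01

Answer: z = -1.4894, fail to reject H₀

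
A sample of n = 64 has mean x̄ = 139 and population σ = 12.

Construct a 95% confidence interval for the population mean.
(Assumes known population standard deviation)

Confidence level: 95%, α = 0.05
z_0.025 = 1.960
SE = σ/√n = 12/√64 = 1.5000
Margin of error = 1.960 × 1.5000 = 2.9400
CI: x̄ ± margin = 139 ± 2.9400
CI: (136.0600, 141.9400)

Answer: (136.0600, 141.9400)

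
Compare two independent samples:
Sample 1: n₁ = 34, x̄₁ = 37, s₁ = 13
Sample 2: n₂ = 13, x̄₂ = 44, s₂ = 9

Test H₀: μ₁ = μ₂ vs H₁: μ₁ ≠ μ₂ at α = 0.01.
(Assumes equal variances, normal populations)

Pooled variance: s²_p = [33×13² + 12×9²]/(45) = 145.5333
s_p = 12.0637
SE = s_p×√(1/n₁ + 1/n₂) = 12.0637×√(1/34 + 1/13) = 3.9339
t = (x̄₁ - x̄₂)/SE = (37 - 44)/3.9339 = -1.7794
df = 45, t-critical = ±2.690
Decision: fail to reject H₀

Answer: t = -1.7794, fail to reject H₀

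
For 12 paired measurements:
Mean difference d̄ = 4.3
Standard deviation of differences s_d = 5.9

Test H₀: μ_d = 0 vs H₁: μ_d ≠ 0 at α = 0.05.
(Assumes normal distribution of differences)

df = n - 1 = 11
SE = s_d/√n = 5.9/√12 = 1.7032
t = d̄/SE = 4.3/1.7032 = 2.5247
Critical value: t_{0.025,11} = ±2.201
p-value ≈ 0.0282
Decision: reject H₀

Answer: t = 2.5247, reject H₀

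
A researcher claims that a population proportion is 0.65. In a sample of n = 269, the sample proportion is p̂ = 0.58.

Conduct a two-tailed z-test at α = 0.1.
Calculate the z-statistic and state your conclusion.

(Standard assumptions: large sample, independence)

H₀: p = 0.65, H₁: p ≠ 0.65
Standard error: SE = √(p₀(1-p₀)/n) = √(0.65×0.35/269) = 0.029081
z-statistic: z = (p̂ - p₀)/SE = (0.58 - 0.65)/0.029081 = -2.4071
Critical value: z_0.05 = ±1.645
p-value = 0.0161
Decision: reject H₀ at α = 0.1

Answer: z = -2.4071, reject H₀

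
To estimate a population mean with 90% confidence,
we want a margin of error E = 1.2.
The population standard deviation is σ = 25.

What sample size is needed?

Answer: n = 1175

Derivation:
z_0.05 = 1.645
n = (z×σ/E)² = (1.645×25/1.2)²
n = 1174.4900
Round up: n = 1175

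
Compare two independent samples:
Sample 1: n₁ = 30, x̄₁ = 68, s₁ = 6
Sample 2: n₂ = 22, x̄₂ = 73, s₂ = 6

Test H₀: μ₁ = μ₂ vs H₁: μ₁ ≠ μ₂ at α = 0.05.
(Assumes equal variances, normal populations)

Answer: t = -2.9688, reject H₀

Derivation:
Pooled variance: s²_p = [29×6² + 21×6²]/(50) = 36.0000
s_p = 6.0000
SE = s_p×√(1/n₁ + 1/n₂) = 6.0000×√(1/30 + 1/22) = 1.6842
t = (x̄₁ - x̄₂)/SE = (68 - 73)/1.6842 = -2.9688
df = 50, t-critical = ±2.009
Decision: reject H₀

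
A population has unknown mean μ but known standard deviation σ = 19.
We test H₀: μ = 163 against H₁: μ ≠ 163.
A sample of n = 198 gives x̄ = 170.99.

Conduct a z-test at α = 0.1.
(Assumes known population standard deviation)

Standard error: SE = σ/√n = 19/√198 = 1.3503
z-statistic: z = (x̄ - μ₀)/SE = (170.99 - 163)/1.3503 = 5.9172
Critical value: ±1.645
p-value < 0.0001
Decision: reject H₀

Answer: z = 5.9172, reject H₀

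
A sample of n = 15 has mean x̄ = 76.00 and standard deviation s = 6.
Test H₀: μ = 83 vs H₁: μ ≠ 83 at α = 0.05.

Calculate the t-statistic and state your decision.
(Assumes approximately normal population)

Answer: t = -4.5185, reject H₀

Derivation:
df = n - 1 = 14
SE = s/√n = 6/√15 = 1.5492
t = (x̄ - μ₀)/SE = (76.00 - 83)/1.5492 = -4.5185
Critical value: t_{0.025,14} = ±2.145
p-value ≈ 0.0005
Decision: reject H₀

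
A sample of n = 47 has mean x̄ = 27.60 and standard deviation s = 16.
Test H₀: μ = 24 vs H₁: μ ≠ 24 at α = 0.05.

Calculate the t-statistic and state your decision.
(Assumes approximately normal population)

Answer: t = 1.5425, fail to reject H₀

Derivation:
df = n - 1 = 46
SE = s/√n = 16/√47 = 2.3338
t = (x̄ - μ₀)/SE = (27.60 - 24)/2.3338 = 1.5425
Critical value: t_{0.025,46} = ±2.013
p-value ≈ 0.1298
Decision: fail to reject H₀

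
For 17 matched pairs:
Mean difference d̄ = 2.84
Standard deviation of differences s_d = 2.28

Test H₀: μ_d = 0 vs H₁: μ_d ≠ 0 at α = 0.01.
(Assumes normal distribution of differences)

df = n - 1 = 16
SE = s_d/√n = 2.28/√17 = 0.5530
t = d̄/SE = 2.84/0.5530 = 5.1356
Critical value: t_{0.005,16} = ±2.921
p-value ≈ 0.0001
Decision: reject H₀

Answer: t = 5.1356, reject H₀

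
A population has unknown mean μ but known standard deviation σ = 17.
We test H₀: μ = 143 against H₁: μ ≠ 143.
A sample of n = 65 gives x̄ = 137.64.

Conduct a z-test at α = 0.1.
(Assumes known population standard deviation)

Answer: z = -2.5420, reject H₀

Derivation:
Standard error: SE = σ/√n = 17/√65 = 2.1086
z-statistic: z = (x̄ - μ₀)/SE = (137.64 - 143)/2.1086 = -2.5420
Critical value: ±1.645
p-value = 0.0110
Decision: reject H₀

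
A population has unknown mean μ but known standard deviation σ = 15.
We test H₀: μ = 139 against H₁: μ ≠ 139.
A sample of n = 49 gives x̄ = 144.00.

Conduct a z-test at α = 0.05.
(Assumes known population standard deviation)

Standard error: SE = σ/√n = 15/√49 = 2.1429
z-statistic: z = (x̄ - μ₀)/SE = (144.00 - 139)/2.1429 = 2.3333
Critical value: ±1.960
p-value = 0.0196
Decision: reject H₀

Answer: z = 2.3333, reject H₀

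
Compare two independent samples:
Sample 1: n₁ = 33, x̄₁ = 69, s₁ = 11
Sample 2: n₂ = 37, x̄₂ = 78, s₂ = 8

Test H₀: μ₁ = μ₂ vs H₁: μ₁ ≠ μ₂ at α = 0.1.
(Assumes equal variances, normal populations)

Answer: t = -3.9441, reject H₀

Derivation:
Pooled variance: s²_p = [32×11² + 36×8²]/(68) = 90.8235
s_p = 9.5301
SE = s_p×√(1/n₁ + 1/n₂) = 9.5301×√(1/33 + 1/37) = 2.2819
t = (x̄₁ - x̄₂)/SE = (69 - 78)/2.2819 = -3.9441
df = 68, t-critical = ±1.668
Decision: reject H₀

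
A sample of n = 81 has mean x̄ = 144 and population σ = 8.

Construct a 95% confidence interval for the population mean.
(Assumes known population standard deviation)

Answer: (142.2578, 145.7422)

Derivation:
Confidence level: 95%, α = 0.05
z_0.025 = 1.960
SE = σ/√n = 8/√81 = 0.8889
Margin of error = 1.960 × 0.8889 = 1.7422
CI: x̄ ± margin = 144 ± 1.7422
CI: (142.2578, 145.7422)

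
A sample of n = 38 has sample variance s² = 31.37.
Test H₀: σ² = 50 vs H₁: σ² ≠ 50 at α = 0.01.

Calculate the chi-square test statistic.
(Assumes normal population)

df = n - 1 = 37
χ² = (n-1)s²/σ₀² = 37×31.37/50 = 23.2138
Critical values: χ²_{0.995,37} = 18.586, χ²_{0.005,37} = 62.883
Rejection region: χ² < 18.586 or χ² > 62.883
Decision: fail to reject H₀

Answer: χ² = 23.2138, fail to reject H₀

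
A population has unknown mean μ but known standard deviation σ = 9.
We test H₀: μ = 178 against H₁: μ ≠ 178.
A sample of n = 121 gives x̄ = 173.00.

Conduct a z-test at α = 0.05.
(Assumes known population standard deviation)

Standard error: SE = σ/√n = 9/√121 = 0.8182
z-statistic: z = (x̄ - μ₀)/SE = (173.00 - 178)/0.8182 = -6.1110
Critical value: ±1.960
p-value < 0.0001
Decision: reject H₀

Answer: z = -6.1110, reject H₀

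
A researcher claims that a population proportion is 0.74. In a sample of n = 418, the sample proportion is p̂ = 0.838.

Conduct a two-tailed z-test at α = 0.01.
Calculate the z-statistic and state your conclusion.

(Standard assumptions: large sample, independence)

H₀: p = 0.74, H₁: p ≠ 0.74
Standard error: SE = √(p₀(1-p₀)/n) = √(0.74×0.26/418) = 0.021454
z-statistic: z = (p̂ - p₀)/SE = (0.838 - 0.74)/0.021454 = 4.5679
Critical value: z_0.005 = ±2.576
p-value < 0.0001
Decision: reject H₀ at α = 0.01

Answer: z = 4.5679, reject H₀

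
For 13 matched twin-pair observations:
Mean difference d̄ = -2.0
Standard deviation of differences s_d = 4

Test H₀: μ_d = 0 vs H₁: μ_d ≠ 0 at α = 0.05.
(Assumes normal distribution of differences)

Answer: t = -1.8028, fail to reject H₀

Derivation:
df = n - 1 = 12
SE = s_d/√n = 4/√13 = 1.1094
t = d̄/SE = -2.0/1.1094 = -1.8028
Critical value: t_{0.025,12} = ±2.179
p-value ≈ 0.0966
Decision: fail to reject H₀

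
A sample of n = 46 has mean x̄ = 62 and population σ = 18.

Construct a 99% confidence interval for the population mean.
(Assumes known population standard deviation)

Answer: (55.1633, 68.8367)

Derivation:
Confidence level: 99%, α = 0.01
z_0.005 = 2.576
SE = σ/√n = 18/√46 = 2.6540
Margin of error = 2.576 × 2.6540 = 6.8367
CI: x̄ ± margin = 62 ± 6.8367
CI: (55.1633, 68.8367)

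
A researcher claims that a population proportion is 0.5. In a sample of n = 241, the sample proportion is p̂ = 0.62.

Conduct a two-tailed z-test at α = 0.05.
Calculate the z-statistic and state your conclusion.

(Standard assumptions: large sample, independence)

H₀: p = 0.5, H₁: p ≠ 0.5
Standard error: SE = √(p₀(1-p₀)/n) = √(0.5×0.5/241) = 0.032208
z-statistic: z = (p̂ - p₀)/SE = (0.62 - 0.5)/0.032208 = 3.7258
Critical value: z_0.025 = ±1.960
p-value = 0.0002
Decision: reject H₀ at α = 0.05

Answer: z = 3.7258, reject H₀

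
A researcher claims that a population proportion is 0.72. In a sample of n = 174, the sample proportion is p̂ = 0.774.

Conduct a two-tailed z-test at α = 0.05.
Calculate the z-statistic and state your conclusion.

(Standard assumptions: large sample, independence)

Answer: z = 1.5864, fail to reject H₀

Derivation:
H₀: p = 0.72, H₁: p ≠ 0.72
Standard error: SE = √(p₀(1-p₀)/n) = √(0.72×0.28/174) = 0.034039
z-statistic: z = (p̂ - p₀)/SE = (0.774 - 0.72)/0.034039 = 1.5864
Critical value: z_0.025 = ±1.960
p-value = 0.1126
Decision: fail to reject H₀ at α = 0.05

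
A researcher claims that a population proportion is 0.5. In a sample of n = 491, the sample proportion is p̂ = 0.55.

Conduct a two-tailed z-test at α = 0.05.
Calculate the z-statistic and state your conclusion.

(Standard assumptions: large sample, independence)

Answer: z = 2.2158, reject H₀

Derivation:
H₀: p = 0.5, H₁: p ≠ 0.5
Standard error: SE = √(p₀(1-p₀)/n) = √(0.5×0.5/491) = 0.022565
z-statistic: z = (p̂ - p₀)/SE = (0.55 - 0.5)/0.022565 = 2.2158
Critical value: z_0.025 = ±1.960
p-value = 0.0267
Decision: reject H₀ at α = 0.05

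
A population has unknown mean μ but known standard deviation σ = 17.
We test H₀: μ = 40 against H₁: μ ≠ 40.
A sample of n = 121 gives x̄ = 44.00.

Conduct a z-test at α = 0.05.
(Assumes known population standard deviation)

Answer: z = 2.5882, reject H₀

Derivation:
Standard error: SE = σ/√n = 17/√121 = 1.5455
z-statistic: z = (x̄ - μ₀)/SE = (44.00 - 40)/1.5455 = 2.5882
Critical value: ±1.960
p-value = 0.0096
Decision: reject H₀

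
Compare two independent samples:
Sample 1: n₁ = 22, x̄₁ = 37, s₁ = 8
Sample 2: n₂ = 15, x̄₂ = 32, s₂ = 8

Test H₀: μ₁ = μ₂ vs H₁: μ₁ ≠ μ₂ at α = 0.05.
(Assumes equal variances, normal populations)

Pooled variance: s²_p = [21×8² + 14×8²]/(35) = 64.0000
s_p = 8.0000
SE = s_p×√(1/n₁ + 1/n₂) = 8.0000×√(1/22 + 1/15) = 2.6788
t = (x̄₁ - x̄₂)/SE = (37 - 32)/2.6788 = 1.8665
df = 35, t-critical = ±2.030
Decision: fail to reject H₀

Answer: t = 1.8665, fail to reject H₀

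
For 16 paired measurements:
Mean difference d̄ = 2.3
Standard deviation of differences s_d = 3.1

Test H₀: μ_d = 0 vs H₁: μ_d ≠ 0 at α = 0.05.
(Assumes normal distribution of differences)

df = n - 1 = 15
SE = s_d/√n = 3.1/√16 = 0.7750
t = d̄/SE = 2.3/0.7750 = 2.9677
Critical value: t_{0.025,15} = ±2.131
p-value ≈ 0.0096
Decision: reject H₀

Answer: t = 2.9677, reject H₀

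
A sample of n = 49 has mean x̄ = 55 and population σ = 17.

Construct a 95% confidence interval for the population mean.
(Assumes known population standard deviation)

Answer: (50.2399, 59.7601)

Derivation:
Confidence level: 95%, α = 0.05
z_0.025 = 1.960
SE = σ/√n = 17/√49 = 2.4286
Margin of error = 1.960 × 2.4286 = 4.7601
CI: x̄ ± margin = 55 ± 4.7601
CI: (50.2399, 59.7601)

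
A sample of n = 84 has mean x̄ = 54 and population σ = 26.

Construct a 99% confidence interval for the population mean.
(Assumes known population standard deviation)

Confidence level: 99%, α = 0.01
z_0.005 = 2.576
SE = σ/√n = 26/√84 = 2.8368
Margin of error = 2.576 × 2.8368 = 7.3076
CI: x̄ ± margin = 54 ± 7.3076
CI: (46.6924, 61.3076)

Answer: (46.6924, 61.3076)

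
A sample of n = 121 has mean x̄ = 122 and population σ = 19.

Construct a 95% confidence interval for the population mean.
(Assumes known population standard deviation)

Answer: (118.6145, 125.3855)

Derivation:
Confidence level: 95%, α = 0.05
z_0.025 = 1.960
SE = σ/√n = 19/√121 = 1.7273
Margin of error = 1.960 × 1.7273 = 3.3855
CI: x̄ ± margin = 122 ± 3.3855
CI: (118.6145, 125.3855)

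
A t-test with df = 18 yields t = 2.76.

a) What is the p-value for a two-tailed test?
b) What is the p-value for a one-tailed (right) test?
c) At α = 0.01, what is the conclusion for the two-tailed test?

Using t-distribution with df = 18:
a) Two-tailed: p = 2×P(T > 2.76) = 0.0129
b) One-tailed: p = P(T > 2.76) = 0.0064
c) 0.0129 ≥ 0.01, fail to reject H₀

Answer: a) 0.0129, b) 0.0064, c) fail to reject H₀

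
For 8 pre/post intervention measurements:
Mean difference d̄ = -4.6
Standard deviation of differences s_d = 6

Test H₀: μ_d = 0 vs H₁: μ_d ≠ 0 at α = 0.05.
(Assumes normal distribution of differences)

Answer: t = -2.1685, fail to reject H₀

Derivation:
df = n - 1 = 7
SE = s_d/√n = 6/√8 = 2.1213
t = d̄/SE = -4.6/2.1213 = -2.1685
Critical value: t_{0.025,7} = ±2.365
p-value ≈ 0.0668
Decision: fail to reject H₀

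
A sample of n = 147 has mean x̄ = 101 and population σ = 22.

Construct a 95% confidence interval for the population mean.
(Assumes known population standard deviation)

Answer: (97.4436, 104.5564)

Derivation:
Confidence level: 95%, α = 0.05
z_0.025 = 1.960
SE = σ/√n = 22/√147 = 1.8145
Margin of error = 1.960 × 1.8145 = 3.5564
CI: x̄ ± margin = 101 ± 3.5564
CI: (97.4436, 104.5564)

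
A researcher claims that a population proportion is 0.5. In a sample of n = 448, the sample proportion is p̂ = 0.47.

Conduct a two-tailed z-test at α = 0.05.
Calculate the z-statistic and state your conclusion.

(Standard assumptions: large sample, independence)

H₀: p = 0.5, H₁: p ≠ 0.5
Standard error: SE = √(p₀(1-p₀)/n) = √(0.5×0.5/448) = 0.023623
z-statistic: z = (p̂ - p₀)/SE = (0.47 - 0.5)/0.023623 = -1.2699
Critical value: z_0.025 = ±1.960
p-value = 0.2041
Decision: fail to reject H₀ at α = 0.05

Answer: z = -1.2699, fail to reject H₀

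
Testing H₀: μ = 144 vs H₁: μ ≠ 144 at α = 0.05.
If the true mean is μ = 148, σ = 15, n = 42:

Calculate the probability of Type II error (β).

SE = σ/√n = 15/√42 = 2.3146
Critical values: μ₀ ± z_0.025×SE = 144 ± 1.960×2.3146
Acceptance region: (139.4634, 148.5366)
Under H₁ (μ = 148): z_high = (148.5366 - 148)/2.3146 = 0.2318, z_low = (139.4634 - 148)/2.3146 = -3.6882
β = P(not reject | H₁) = Φ(0.2318) - Φ(-3.6882) ≈ 0.5915

Answer: β ≈ 0.5915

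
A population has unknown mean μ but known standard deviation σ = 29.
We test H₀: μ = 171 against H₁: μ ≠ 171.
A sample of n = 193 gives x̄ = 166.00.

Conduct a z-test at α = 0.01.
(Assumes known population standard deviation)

Answer: z = -2.3952, fail to reject H₀

Derivation:
Standard error: SE = σ/√n = 29/√193 = 2.0875
z-statistic: z = (x̄ - μ₀)/SE = (166.00 - 171)/2.0875 = -2.3952
Critical value: ±2.576
p-value = 0.0166
Decision: fail to reject H₀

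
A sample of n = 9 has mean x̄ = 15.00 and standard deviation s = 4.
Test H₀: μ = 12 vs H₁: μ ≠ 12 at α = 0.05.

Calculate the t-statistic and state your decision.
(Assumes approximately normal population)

df = n - 1 = 8
SE = s/√n = 4/√9 = 1.3333
t = (x̄ - μ₀)/SE = (15.00 - 12)/1.3333 = 2.2501
Critical value: t_{0.025,8} = ±2.306
p-value ≈ 0.0546
Decision: fail to reject H₀

Answer: t = 2.2501, fail to reject H₀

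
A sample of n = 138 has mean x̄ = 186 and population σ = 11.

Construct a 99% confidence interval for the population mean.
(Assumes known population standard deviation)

Confidence level: 99%, α = 0.01
z_0.005 = 2.576
SE = σ/√n = 11/√138 = 0.9364
Margin of error = 2.576 × 0.9364 = 2.4122
CI: x̄ ± margin = 186 ± 2.4122
CI: (183.5878, 188.4122)

Answer: (183.5878, 188.4122)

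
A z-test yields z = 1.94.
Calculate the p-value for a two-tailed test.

For z = 1.94:
p = 2×P(Z > |1.94|) = 2×(1 - Φ(1.94)) = 0.0524

Answer: p-value ≈ 0.0524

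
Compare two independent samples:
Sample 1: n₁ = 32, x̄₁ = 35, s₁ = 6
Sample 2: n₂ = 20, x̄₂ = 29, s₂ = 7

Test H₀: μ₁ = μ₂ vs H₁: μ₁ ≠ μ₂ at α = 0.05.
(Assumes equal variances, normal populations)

Answer: t = 3.2898, reject H₀

Derivation:
Pooled variance: s²_p = [31×6² + 19×7²]/(50) = 40.9400
s_p = 6.3984
SE = s_p×√(1/n₁ + 1/n₂) = 6.3984×√(1/32 + 1/20) = 1.8238
t = (x̄₁ - x̄₂)/SE = (35 - 29)/1.8238 = 3.2898
df = 50, t-critical = ±2.009
Decision: reject H₀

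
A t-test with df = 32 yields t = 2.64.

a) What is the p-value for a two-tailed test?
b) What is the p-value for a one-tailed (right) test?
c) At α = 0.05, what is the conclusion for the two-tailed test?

Using t-distribution with df = 32:
a) Two-tailed: p = 2×P(T > 2.64) = 0.0127
b) One-tailed: p = P(T > 2.64) = 0.0064
c) 0.0127 < 0.05, reject H₀

Answer: a) 0.0127, b) 0.0064, c) reject H₀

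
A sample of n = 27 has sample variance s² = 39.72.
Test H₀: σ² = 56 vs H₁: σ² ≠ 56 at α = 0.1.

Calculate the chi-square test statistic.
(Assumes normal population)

df = n - 1 = 26
χ² = (n-1)s²/σ₀² = 26×39.72/56 = 18.4414
Critical values: χ²_{0.95,26} = 15.379, χ²_{0.05,26} = 38.885
Rejection region: χ² < 15.379 or χ² > 38.885
Decision: fail to reject H₀

Answer: χ² = 18.4414, fail to reject H₀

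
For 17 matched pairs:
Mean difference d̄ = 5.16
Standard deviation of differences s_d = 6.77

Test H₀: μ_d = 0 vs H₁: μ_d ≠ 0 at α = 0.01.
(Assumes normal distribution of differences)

df = n - 1 = 16
SE = s_d/√n = 6.77/√17 = 1.6420
t = d̄/SE = 5.16/1.6420 = 3.1425
Critical value: t_{0.005,16} = ±2.921
p-value ≈ 0.0063
Decision: reject H₀

Answer: t = 3.1425, reject H₀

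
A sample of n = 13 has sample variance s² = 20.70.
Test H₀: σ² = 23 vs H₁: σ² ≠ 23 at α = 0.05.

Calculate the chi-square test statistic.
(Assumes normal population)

Answer: χ² = 10.8000, fail to reject H₀

Derivation:
df = n - 1 = 12
χ² = (n-1)s²/σ₀² = 12×20.70/23 = 10.8000
Critical values: χ²_{0.975,12} = 4.404, χ²_{0.025,12} = 23.337
Rejection region: χ² < 4.404 or χ² > 23.337
Decision: fail to reject H₀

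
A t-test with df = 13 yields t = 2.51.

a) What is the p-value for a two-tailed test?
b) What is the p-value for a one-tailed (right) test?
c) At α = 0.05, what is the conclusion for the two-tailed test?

Answer: a) 0.0261, b) 0.0130, c) reject H₀

Derivation:
Using t-distribution with df = 13:
a) Two-tailed: p = 2×P(T > 2.51) = 0.0261
b) One-tailed: p = P(T > 2.51) = 0.0130
c) 0.0261 < 0.05, reject H₀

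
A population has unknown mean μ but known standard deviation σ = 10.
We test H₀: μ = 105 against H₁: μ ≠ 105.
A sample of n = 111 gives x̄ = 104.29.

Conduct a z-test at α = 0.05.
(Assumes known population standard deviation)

Answer: z = -0.7480, fail to reject H₀

Derivation:
Standard error: SE = σ/√n = 10/√111 = 0.9492
z-statistic: z = (x̄ - μ₀)/SE = (104.29 - 105)/0.9492 = -0.7480
Critical value: ±1.960
p-value = 0.4545
Decision: fail to reject H₀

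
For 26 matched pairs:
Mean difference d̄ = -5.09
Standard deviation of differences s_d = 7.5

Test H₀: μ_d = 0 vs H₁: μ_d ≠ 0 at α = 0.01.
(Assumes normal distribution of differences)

Answer: t = -3.4605, reject H₀

Derivation:
df = n - 1 = 25
SE = s_d/√n = 7.5/√26 = 1.4709
t = d̄/SE = -5.09/1.4709 = -3.4605
Critical value: t_{0.005,25} = ±2.787
p-value ≈ 0.0019
Decision: reject H₀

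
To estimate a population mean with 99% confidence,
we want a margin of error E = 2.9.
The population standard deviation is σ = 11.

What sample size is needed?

Answer: n = 96

Derivation:
z_0.005 = 2.576
n = (z×σ/E)² = (2.576×11/2.9)²
n = 95.4731
Round up: n = 96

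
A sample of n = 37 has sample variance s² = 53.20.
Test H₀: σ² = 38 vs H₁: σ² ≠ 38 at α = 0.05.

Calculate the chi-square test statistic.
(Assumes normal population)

df = n - 1 = 36
χ² = (n-1)s²/σ₀² = 36×53.20/38 = 50.4000
Critical values: χ²_{0.975,36} = 21.336, χ²_{0.025,36} = 54.437
Rejection region: χ² < 21.336 or χ² > 54.437
Decision: fail to reject H₀

Answer: χ² = 50.4000, fail to reject H₀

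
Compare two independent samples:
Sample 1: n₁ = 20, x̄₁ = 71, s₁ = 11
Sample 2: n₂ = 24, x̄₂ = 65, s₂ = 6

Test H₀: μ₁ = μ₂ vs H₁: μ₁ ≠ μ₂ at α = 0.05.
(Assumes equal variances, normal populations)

Pooled variance: s²_p = [19×11² + 23×6²]/(42) = 74.4524
s_p = 8.6286
SE = s_p×√(1/n₁ + 1/n₂) = 8.6286×√(1/20 + 1/24) = 2.6124
t = (x̄₁ - x̄₂)/SE = (71 - 65)/2.6124 = 2.2967
df = 42, t-critical = ±2.018
Decision: reject H₀

Answer: t = 2.2967, reject H₀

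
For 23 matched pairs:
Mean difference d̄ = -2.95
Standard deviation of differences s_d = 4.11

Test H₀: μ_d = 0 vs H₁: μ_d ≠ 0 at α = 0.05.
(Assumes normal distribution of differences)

df = n - 1 = 22
SE = s_d/√n = 4.11/√23 = 0.8570
t = d̄/SE = -2.95/0.8570 = -3.4422
Critical value: t_{0.025,22} = ±2.074
p-value ≈ 0.0023
Decision: reject H₀

Answer: t = -3.4422, reject H₀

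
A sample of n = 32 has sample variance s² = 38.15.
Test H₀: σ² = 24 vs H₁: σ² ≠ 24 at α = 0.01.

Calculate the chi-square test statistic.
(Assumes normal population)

Answer: χ² = 49.2771, fail to reject H₀

Derivation:
df = n - 1 = 31
χ² = (n-1)s²/σ₀² = 31×38.15/24 = 49.2771
Critical values: χ²_{0.995,31} = 14.458, χ²_{0.005,31} = 55.003
Rejection region: χ² < 14.458 or χ² > 55.003
Decision: fail to reject H₀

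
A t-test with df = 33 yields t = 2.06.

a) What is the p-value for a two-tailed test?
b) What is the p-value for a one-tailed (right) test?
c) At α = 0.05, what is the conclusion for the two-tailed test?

Using t-distribution with df = 33:
a) Two-tailed: p = 2×P(T > 2.06) = 0.0474
b) One-tailed: p = P(T > 2.06) = 0.0237
c) 0.0474 < 0.05, reject H₀

Answer: a) 0.0474, b) 0.0237, c) reject H₀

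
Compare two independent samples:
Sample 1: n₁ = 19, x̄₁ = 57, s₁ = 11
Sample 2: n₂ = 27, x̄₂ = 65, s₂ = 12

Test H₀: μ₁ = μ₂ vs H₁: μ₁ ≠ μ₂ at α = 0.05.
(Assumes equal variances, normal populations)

Answer: t = -2.3028, reject H₀

Derivation:
Pooled variance: s²_p = [18×11² + 26×12²]/(44) = 134.5909
s_p = 11.6013
SE = s_p×√(1/n₁ + 1/n₂) = 11.6013×√(1/19 + 1/27) = 3.4740
t = (x̄₁ - x̄₂)/SE = (57 - 65)/3.4740 = -2.3028
df = 44, t-critical = ±2.015
Decision: reject H₀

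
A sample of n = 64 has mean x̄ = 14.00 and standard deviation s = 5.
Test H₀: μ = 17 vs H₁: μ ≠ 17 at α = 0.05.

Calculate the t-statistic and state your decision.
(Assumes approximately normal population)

df = n - 1 = 63
SE = s/√n = 5/√64 = 0.6250
t = (x̄ - μ₀)/SE = (14.00 - 17)/0.6250 = -4.8000
Critical value: t_{0.025,63} = ±1.998
p-value < 0.0001
Decision: reject H₀

Answer: t = -4.8000, reject H₀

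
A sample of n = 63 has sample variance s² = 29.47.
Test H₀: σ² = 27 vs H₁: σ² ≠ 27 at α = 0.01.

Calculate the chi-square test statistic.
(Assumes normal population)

Answer: χ² = 67.6719, fail to reject H₀

Derivation:
df = n - 1 = 62
χ² = (n-1)s²/σ₀² = 62×29.47/27 = 67.6719
Critical values: χ²_{0.995,62} = 37.068, χ²_{0.005,62} = 94.419
Rejection region: χ² < 37.068 or χ² > 94.419
Decision: fail to reject H₀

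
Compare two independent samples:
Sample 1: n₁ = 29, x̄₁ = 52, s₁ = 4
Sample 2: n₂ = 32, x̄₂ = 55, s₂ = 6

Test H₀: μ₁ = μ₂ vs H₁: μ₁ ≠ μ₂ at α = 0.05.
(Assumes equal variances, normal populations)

Answer: t = -2.2727, reject H₀

Derivation:
Pooled variance: s²_p = [28×4² + 31×6²]/(59) = 26.5085
s_p = 5.1486
SE = s_p×√(1/n₁ + 1/n₂) = 5.1486×√(1/29 + 1/32) = 1.3200
t = (x̄₁ - x̄₂)/SE = (52 - 55)/1.3200 = -2.2727
df = 59, t-critical = ±2.001
Decision: reject H₀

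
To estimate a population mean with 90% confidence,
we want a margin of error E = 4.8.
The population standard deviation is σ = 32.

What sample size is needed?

Answer: n = 121

Derivation:
z_0.05 = 1.645
n = (z×σ/E)² = (1.645×32/4.8)²
n = 120.2678
Round up: n = 121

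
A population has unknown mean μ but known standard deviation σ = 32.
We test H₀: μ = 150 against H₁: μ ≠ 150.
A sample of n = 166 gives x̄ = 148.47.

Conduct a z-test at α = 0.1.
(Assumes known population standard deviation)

Answer: z = -0.6160, fail to reject H₀

Derivation:
Standard error: SE = σ/√n = 32/√166 = 2.4837
z-statistic: z = (x̄ - μ₀)/SE = (148.47 - 150)/2.4837 = -0.6160
Critical value: ±1.645
p-value = 0.5379
Decision: fail to reject H₀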